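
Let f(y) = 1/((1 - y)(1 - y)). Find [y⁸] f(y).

The denominator gives the recurrence a_n = 2a_(n−1) − a_(n−2) for n ≥ 2; the numerator fixes a_0 = 1, a_1 = 2.
Iterating: 1, 2, 3, 4, 5, 6, 7, 8, 9, so a_8 = 9.

9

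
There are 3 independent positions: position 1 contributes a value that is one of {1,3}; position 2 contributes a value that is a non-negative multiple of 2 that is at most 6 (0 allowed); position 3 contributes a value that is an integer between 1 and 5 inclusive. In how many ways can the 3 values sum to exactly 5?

3

The generating function for the choices is (q + q^3)·(1 + q^2 + q^4 + q^6)·(q + q^2 + q^3 + q^4 + q^5); the count is [q^5].
(q + q^3) has coefficients 0,1,0,1 for degrees 0…3.
(1 + q^2 + q^4 + q^6) has coefficients 1,0,1,0,1,0 for degrees 0…5.
Finally multiplying by (q + q^2 + q^3 + q^4 + q^5), the product of all factors after the first has coefficients 0,1,1,2,2,3 for degrees 0…5.
[q^5] = 1·2 + 1·1 = 3.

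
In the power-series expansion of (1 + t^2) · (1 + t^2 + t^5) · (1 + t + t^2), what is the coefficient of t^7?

2

(1 + t^2) has coefficients 1,0,1 for degrees 0…2.
(1 + t^2 + t^5) has coefficients 1,0,1,0,0,1,0,0 for degrees 0…7.
Finally multiplying by (1 + t + t^2), the product of all factors after the first has coefficients 1,1,2,1,1,1,1,1 for degrees 0…7.
[t^7] = 1·1 + 1·1 = 2.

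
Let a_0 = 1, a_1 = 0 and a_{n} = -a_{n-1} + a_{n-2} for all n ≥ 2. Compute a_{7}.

The ordinary generating function has denominator 1 + z - z^2.
Iterating the recurrence: a_0,…,a_{7} = 1, 0, 1, -1, 2, -3, 5, -8.

-8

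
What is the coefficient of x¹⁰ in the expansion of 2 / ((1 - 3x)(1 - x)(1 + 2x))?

106834

The denominator gives the recurrence a_n = 2a_(n−1) + 5a_(n−2) − 6a_(n−3) for n ≥ 3; the numerator fixes a_0 = 2, a_1 = 4, a_2 = 18.
Iterating: 2, 4, 18, 44, 154, 420, 1346, 3868, 11946, 35156, 106834, so a_10 = 106834.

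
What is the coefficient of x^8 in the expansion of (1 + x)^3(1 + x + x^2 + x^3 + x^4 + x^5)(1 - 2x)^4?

9

(1 + x)^3 has coefficients 1,3,3,1 for degrees 0…3.
(1 + x + x^2 + x^3 + x^4 + x^5) has coefficients 1,1,1,1,1,1,0,0,0 for degrees 0…8.
Finally multiplying by (1 - 2x)^4, the product of all factors after the first has coefficients 1,-7,17,-15,1,1,0,8,-16 for degrees 0…8.
[x^8] = 1·(-16) + 3·8 + 3·0 + 1·1 = 9.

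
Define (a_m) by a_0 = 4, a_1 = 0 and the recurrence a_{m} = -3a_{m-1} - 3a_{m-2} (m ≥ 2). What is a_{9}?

The ordinary generating function has denominator 1 + 3q + 3q^2.
Iterating the recurrence: a_0,…,a_{9} = 4, 0, -12, 36, -72, 108, -108, 0, 324, -972.

-972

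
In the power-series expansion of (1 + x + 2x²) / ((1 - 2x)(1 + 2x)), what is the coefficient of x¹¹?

1024

The denominator gives the recurrence a_n = 4a_(n−2) for n ≥ 3; the numerator fixes a_0 = 1, a_1 = 1, a_2 = 6.
Iterating: 1, 1, 6, 4, 24, 16, 96, 64, 384, 256, 1536, 1024, so a_11 = 1024.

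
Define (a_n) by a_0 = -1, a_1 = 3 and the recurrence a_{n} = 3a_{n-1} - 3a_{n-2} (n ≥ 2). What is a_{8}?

The ordinary generating function has denominator 1 - 3x + 3x^2.
Iterating the recurrence: a_0,…,a_{8} = -1, 3, 12, 27, 45, 54, 27, -81, -324.

-324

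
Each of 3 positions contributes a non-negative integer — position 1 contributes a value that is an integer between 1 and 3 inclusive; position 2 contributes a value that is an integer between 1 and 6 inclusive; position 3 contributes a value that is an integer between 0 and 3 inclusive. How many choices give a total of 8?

11

The generating function for the choices is (y + y² + y³)·(y + y² + y³ + y⁴ + y⁵ + y⁶)·(1 + y + y² + y³); the count is [y⁸].
(y + y² + y³) has coefficients 0,1,1,1 for degrees 0…3.
(y + y² + y³ + y⁴ + y⁵ + y⁶) has coefficients 0,1,1,1,1,1,1,0,0 for degrees 0…8.
Finally multiplying by (1 + y + y² + y³), the product of all factors after the first has coefficients 0,1,2,3,4,4,4,3,2 for degrees 0…8.
[y⁸] = 1·3 + 1·4 + 1·4 = 11.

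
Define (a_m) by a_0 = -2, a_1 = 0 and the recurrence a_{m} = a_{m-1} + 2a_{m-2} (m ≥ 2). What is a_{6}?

-44

The ordinary generating function has denominator 1 - q - 2q^2.
Iterating the recurrence: a_0,…,a_{6} = -2, 0, -4, -4, -12, -20, -44.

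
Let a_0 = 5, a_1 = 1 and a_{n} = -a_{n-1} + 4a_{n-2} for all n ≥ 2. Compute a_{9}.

-7655

The ordinary generating function has denominator 1 + t - 4t^2.
Iterating the recurrence: a_0,…,a_{9} = 5, 1, 19, -15, 91, -151, 515, -1119, 3179, -7655.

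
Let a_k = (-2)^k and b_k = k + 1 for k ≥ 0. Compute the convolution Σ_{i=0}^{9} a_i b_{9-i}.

The convolution is the t^9 coefficient of A(t)B(t).
Σ = 1·10 − 2·9 + 4·8 − 8·7 + 16·6 − 32·5 + 64·4 − 128·3 + 256·2 − 512·1 = -224.

-224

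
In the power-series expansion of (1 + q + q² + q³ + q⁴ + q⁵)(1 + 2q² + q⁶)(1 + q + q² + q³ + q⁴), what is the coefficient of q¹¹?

(1 + q + q² + q³ + q⁴ + q⁵) has coefficients 1,1,1,1,1,1 for degrees 0…5.
(1 + 2q² + q⁶) has coefficients 1,0,2,0,0,0,1,0,0,0,0,0 for degrees 0…11.
Finally multiplying by (1 + q + q² + q³ + q⁴), the product of all factors after the first has coefficients 1,1,3,3,3,2,3,1,1,1,1,0 for degrees 0…11.
[q¹¹] = 1·0 + 1·1 + 1·1 + 1·1 + 1·1 + 1·3 = 7.

7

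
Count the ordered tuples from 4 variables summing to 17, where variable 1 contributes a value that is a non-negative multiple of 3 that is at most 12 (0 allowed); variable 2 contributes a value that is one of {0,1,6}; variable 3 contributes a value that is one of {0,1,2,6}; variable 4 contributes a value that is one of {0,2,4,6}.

12

The generating function for the choices is (1 + t³ + t⁶ + t⁹ + t¹²)·(1 + t + t⁶)·(1 + t + t² + t⁶)·(1 + t² + t⁴ + t⁶); the count is [t¹⁷].
(1 + t³ + t⁶ + t⁹ + t¹²) has coefficients 1,0,0,1,0,0,1,0,0,1,0,0,1 for degrees 0…12.
(1 + t + t⁶) has coefficients 1,1,0,0,0,0,1,0,0,0,0,0,0,0,0,0,0,0 for degrees 0…17.
Multiplying by (1 + t + t² + t⁶) gives running coefficients 1,2,2,1,0,0,2,2,1,0,0,0,1,0,0,0,0,0 for degrees 0…17.
Finally multiplying by (1 + t² + t⁴ + t⁶), the product of all factors after the first has coefficients 1,2,3,3,3,3,5,5,5,3,3,2,4,2,2,0,1,0 for degrees 0…17.
[t¹⁷] = 1·0 + 1·2 + 1·2 + 1·5 + 1·3 = 12.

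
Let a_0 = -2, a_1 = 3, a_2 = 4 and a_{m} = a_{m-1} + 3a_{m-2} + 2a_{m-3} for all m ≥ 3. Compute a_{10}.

6359

The ordinary generating function has denominator 1 - q - 3q^2 - 2q^3.
Iterating the recurrence: a_0,…,a_{10} = -2, 3, 4, 9, 27, 62, 161, 401, 1008, 2533, 6359.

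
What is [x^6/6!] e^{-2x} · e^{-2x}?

4096

The EGF product rule gives c_6 = Σ_{k_1+k_2=6} C(6; k_1,k_2) · ∏ g_i(k_i), where e^{-2x} gives (-2)^k; e^{-2x} gives (-2)^k.
g_1(k) for k = 0…6: 1, -2, 4, -8, 16, -32, 64.
g_2(k) for k = 0…6: 1, -2, 4, -8, 16, -32, 64.
c_6 = Σ_k C(6,k)·g_1(k)·g_2(6−k) = 1·1·64 + 6·(-2)·(-32) + 15·4·16 + 20·(-8)·(-8) + 15·16·4 + 6·(-32)·(-2) + 1·64·1 = 64 + 384 + 960 + 1280 + 960 + 384 + 64 = 4096.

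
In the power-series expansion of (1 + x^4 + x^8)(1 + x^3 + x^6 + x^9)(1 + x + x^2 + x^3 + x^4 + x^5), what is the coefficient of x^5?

3

(1 + x^4 + x^8) has coefficients 1,0,0,0,1,0 for degrees 0…5.
(1 + x^3 + x^6 + x^9) has coefficients 1,0,0,1,0,0 for degrees 0…5.
Finally multiplying by (1 + x + x^2 + x^3 + x^4 + x^5), the product of all factors after the first has coefficients 1,1,1,2,2,2 for degrees 0…5.
[x^5] = 1·2 + 1·1 = 3.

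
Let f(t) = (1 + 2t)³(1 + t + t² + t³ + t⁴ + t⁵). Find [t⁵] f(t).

27

(1 + 2t)³ has coefficients 1,6,12,8 for degrees 0…3.
(1 + t + t² + t³ + t⁴ + t⁵) has coefficients 1,1,1,1,1,1 for degrees 0…5.
[t⁵] = 1·1 + 6·1 + 12·1 + 8·1 = 27.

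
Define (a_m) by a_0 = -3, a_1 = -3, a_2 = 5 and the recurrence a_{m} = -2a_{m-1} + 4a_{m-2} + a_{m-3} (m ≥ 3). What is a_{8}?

The ordinary generating function has denominator 1 + 2q - 4q^2 - q^3.
Iterating the recurrence: a_0,…,a_{8} = -3, -3, 5, -25, 67, -229, 701, -2251, 7077.

7077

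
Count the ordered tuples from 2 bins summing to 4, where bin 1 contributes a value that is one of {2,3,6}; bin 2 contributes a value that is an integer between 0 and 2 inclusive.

The generating function for the choices is (y² + y³ + y⁶)·(1 + y + y²); the count is [y⁴].
(y² + y³ + y⁶) has coefficients 0,0,1,1,0 for degrees 0…4.
(1 + y + y²) has coefficients 1,1,1,0,0 for degrees 0…4.
[y⁴] = 1·1 + 1·1 = 2.

2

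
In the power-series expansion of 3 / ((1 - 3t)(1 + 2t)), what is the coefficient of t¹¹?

316407

Partial fractions give a closed form: a_n = (9/5)·3^n + (6/5)·(-2)^n.
At n = 11: a_11 = 316407.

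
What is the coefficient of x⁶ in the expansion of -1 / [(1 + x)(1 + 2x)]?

Partial fractions give a closed form: a_n = (1)·(-1)^n + (-2)·(-2)^n.
At n = 6: a_6 = -127.

-127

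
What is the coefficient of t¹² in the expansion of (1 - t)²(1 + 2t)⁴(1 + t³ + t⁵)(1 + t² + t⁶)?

(1 - t)² has coefficients 1,-2,1 for degrees 0…2.
(1 + 2t)⁴ has coefficients 1,8,24,32,16,0,0,0,0,0,0,0,0 for degrees 0…12.
Multiplying by (1 + t³ + t⁵) gives running coefficients 1,8,24,33,24,25,40,40,32,16,0,0,0 for degrees 0…12.
Finally multiplying by (1 + t² + t⁶), the product of all factors after the first has coefficients 1,8,25,41,48,58,65,73,96,89,56,41,40 for degrees 0…12.
[t¹²] = 1·40 − 2·41 + 1·56 = 14.

14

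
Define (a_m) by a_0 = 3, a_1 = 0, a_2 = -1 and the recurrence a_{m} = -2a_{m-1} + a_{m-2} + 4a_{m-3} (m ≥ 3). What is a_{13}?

-6420

The ordinary generating function has denominator 1 + 2q - q^2 - 4q^3.
Iterating the recurrence: a_0,…,a_{13} = 3, 0, -1, 14, -29, 68, -109, 170, -177, 88, 327, -1274, 3227, -6420.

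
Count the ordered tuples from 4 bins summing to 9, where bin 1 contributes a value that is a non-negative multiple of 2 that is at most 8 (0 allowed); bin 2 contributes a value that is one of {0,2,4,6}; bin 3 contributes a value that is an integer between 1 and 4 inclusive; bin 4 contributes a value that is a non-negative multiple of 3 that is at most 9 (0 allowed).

The generating function for the choices is (1 + t² + t⁴ + t⁶ + t⁸)·(1 + t² + t⁴ + t⁶)·(t + t² + t³ + t⁴)·(1 + t³ + t⁶ + t⁹); the count is [t⁹].
(1 + t² + t⁴ + t⁶ + t⁸) has coefficients 1,0,1,0,1,0,1,0,1 for degrees 0…8.
(1 + t² + t⁴ + t⁶) has coefficients 1,0,1,0,1,0,1,0,0,0 for degrees 0…9.
Multiplying by (t + t² + t³ + t⁴) gives running coefficients 0,1,1,2,2,2,2,2,2,1 for degrees 0…9.
Finally multiplying by (1 + t³ + t⁶ + t⁹), the product of all factors after the first has coefficients 0,1,1,2,3,3,4,5,5,5 for degrees 0…9.
[t⁹] = 1·5 + 1·5 + 1·3 + 1·2 + 1·1 = 16.

16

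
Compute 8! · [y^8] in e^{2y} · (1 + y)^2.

The EGF product rule gives c_8 = Σ_{k_1+k_2=8} C(8; k_1,k_2) · ∏ g_i(k_i), where e^{2y} gives (2)^k; (1+y)^2 gives the falling factorial (2)_k.
g_1(k) for k = 0…8: 1, 2, 4, 8, 16, 32, 64, 128, 256.
g_2(k) for k = 0…8: 1, 2, 2, 0, 0, 0, 0, 0, 0.
c_8 = Σ_k C(8,k)·g_1(k)·g_2(8−k) = 28·64·2 + 8·128·2 + 1·256·1 = 3584 + 2048 + 256 = 5888.

5888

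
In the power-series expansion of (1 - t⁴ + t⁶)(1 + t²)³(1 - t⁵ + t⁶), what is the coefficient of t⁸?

(1 - t⁴ + t⁶) has coefficients 1,0,0,0,-1,0,1 for degrees 0…6.
(1 + t²)³ has coefficients 1,0,3,0,3,0,1,0,0 for degrees 0…8.
Finally multiplying by (1 - t⁵ + t⁶), the product of all factors after the first has coefficients 1,0,3,0,3,-1,2,-3,3 for degrees 0…8.
[t⁸] = 1·3 − 1·3 + 1·3 = 3.

3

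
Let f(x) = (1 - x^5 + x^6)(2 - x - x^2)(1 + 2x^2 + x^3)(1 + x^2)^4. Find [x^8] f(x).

11

(1 - x^5 + x^6) has coefficients 1,0,0,0,0,-1,1 for degrees 0…6.
(2 - x - x^2) has coefficients 2,-1,-1,0,0,0,0,0,0 for degrees 0…8.
Multiplying by (1 + 2x^2 + x^3) gives running coefficients 2,-1,3,0,-3,-1,0,0,0 for degrees 0…8.
Finally multiplying by (1 + x^2)^4, the product of all factors after the first has coefficients 2,-1,11,-4,21,-7,14,-8,-4 for degrees 0…8.
[x^8] = 1·(-4) − 1·(-4) + 1·11 = 11.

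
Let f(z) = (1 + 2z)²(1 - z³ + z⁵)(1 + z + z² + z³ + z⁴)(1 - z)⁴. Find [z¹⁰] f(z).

(1 + 2z)² has coefficients 1,4,4 for degrees 0…2.
(1 - z³ + z⁵) has coefficients 1,0,0,-1,0,1,0,0,0,0,0 for degrees 0…10.
Multiplying by (1 + z + z² + z³ + z⁴) gives running coefficients 1,1,1,0,0,0,0,0,1,1,0 for degrees 0…10.
Finally multiplying by (1 - z)⁴, the product of all factors after the first has coefficients 1,-3,3,-2,3,-3,1,0,1,-3,2 for degrees 0…10.
[z¹⁰] = 1·2 + 4·(-3) + 4·1 = -6.

-6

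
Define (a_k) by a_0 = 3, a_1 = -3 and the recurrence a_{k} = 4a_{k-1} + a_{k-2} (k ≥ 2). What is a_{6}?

The ordinary generating function has denominator 1 - 4x - x^2.
Iterating the recurrence: a_0,…,a_{6} = 3, -3, -9, -39, -165, -699, -2961.

-2961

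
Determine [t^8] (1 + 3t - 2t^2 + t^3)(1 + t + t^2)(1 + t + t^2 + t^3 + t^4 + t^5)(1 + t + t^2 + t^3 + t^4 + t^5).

40

(1 + 3t - 2t^2 + t^3) has coefficients 1,3,-2,1 for degrees 0…3.
(1 + t + t^2) has coefficients 1,1,1,0,0,0,0,0,0 for degrees 0…8.
Multiplying by (1 + t + t^2 + t^3 + t^4 + t^5) gives running coefficients 1,2,3,3,3,3,2,1,0 for degrees 0…8.
Finally multiplying by (1 + t + t^2 + t^3 + t^4 + t^5), the product of all factors after the first has coefficients 1,3,6,9,12,15,16,15,12 for degrees 0…8.
[t^8] = 1·12 + 3·15 − 2·16 + 1·15 = 40.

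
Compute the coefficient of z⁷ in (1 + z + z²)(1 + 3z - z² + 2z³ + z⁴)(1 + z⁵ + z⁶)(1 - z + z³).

3

(1 + z + z²) has coefficients 1,1,1 for degrees 0…2.
(1 + 3z - z² + 2z³ + z⁴) has coefficients 1,3,-1,2,1,0,0,0 for degrees 0…7.
Multiplying by (1 + z⁵ + z⁶) gives running coefficients 1,3,-1,2,1,1,4,2 for degrees 0…7.
Finally multiplying by (1 - z + z³), the product of all factors after the first has coefficients 1,2,-4,4,2,-1,5,-1 for degrees 0…7.
[z⁷] = 1·(-1) + 1·5 + 1·(-1) = 3.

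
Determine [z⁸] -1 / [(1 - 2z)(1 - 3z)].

Partial fractions give a closed form: a_n = (2)·2^n + (-3)·3^n.
At n = 8: a_8 = -19171.

-19171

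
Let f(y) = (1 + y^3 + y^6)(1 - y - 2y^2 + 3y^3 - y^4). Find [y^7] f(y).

-2

(1 + y^3 + y^6) has coefficients 1,0,0,1,0,0,1 for degrees 0…6.
(1 - y - 2y^2 + 3y^3 - y^4) has coefficients 1,-1,-2,3,-1,0,0,0 for degrees 0…7.
[y^7] = 1·0 + 1·(-1) + 1·(-1) = -2.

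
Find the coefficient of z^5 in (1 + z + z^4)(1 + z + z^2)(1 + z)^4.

21

(1 + z + z^4) has coefficients 1,1,0,0,1 for degrees 0…4.
(1 + z + z^2) has coefficients 1,1,1,0,0,0 for degrees 0…5.
Finally multiplying by (1 + z)^4, the product of all factors after the first has coefficients 1,5,11,14,11,5 for degrees 0…5.
[z^5] = 1·5 + 1·11 + 1·5 = 21.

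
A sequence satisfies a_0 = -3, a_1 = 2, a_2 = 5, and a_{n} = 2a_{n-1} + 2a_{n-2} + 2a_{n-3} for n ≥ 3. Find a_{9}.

The ordinary generating function has denominator 1 - 2q - 2q^2 - 2q^3.
Iterating the recurrence: a_0,…,a_{9} = -3, 2, 5, 8, 30, 86, 248, 728, 2124, 6200.

6200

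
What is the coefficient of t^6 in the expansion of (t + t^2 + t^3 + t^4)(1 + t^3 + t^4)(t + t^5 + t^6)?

3

(t + t^2 + t^3 + t^4) has coefficients 0,1,1,1,1 for degrees 0…4.
(1 + t^3 + t^4) has coefficients 1,0,0,1,1,0,0 for degrees 0…6.
Finally multiplying by (t + t^5 + t^6), the product of all factors after the first has coefficients 0,1,0,0,1,2,1 for degrees 0…6.
[t^6] = 1·2 + 1·1 + 1·0 + 1·0 = 3.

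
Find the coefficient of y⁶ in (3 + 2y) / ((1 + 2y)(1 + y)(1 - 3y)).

1305

Partial fractions give a closed form: a_n = (8/5)·(-2)^n + (-1/4)·(-1)^n + (33/20)·3^n.
At n = 6: a_6 = 1305.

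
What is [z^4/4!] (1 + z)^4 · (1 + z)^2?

360

The EGF product rule gives c_4 = Σ_{k_1+k_2=4} C(4; k_1,k_2) · ∏ g_i(k_i), where (1+z)^4 gives the falling factorial (4)_k; (1+z)^2 gives the falling factorial (2)_k.
g_1(k) for k = 0…4: 1, 4, 12, 24, 24.
g_2(k) for k = 0…4: 1, 2, 2, 0, 0.
c_4 = Σ_k C(4,k)·g_1(k)·g_2(4−k) = 6·12·2 + 4·24·2 + 1·24·1 = 144 + 192 + 24 = 360.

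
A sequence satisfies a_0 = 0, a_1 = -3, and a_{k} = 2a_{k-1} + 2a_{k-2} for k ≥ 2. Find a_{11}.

-54816

The ordinary generating function has denominator 1 - 2x - 2x^2.
Iterating the recurrence: a_0,…,a_{11} = 0, -3, -6, -18, -48, -132, -360, -984, -2688, -7344, -20064, -54816.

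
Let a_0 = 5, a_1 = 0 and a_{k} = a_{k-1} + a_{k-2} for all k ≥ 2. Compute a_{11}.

275

The ordinary generating function has denominator 1 - y - y^2.
Iterating the recurrence: a_0,…,a_{11} = 5, 0, 5, 5, 10, 15, 25, 40, 65, 105, 170, 275.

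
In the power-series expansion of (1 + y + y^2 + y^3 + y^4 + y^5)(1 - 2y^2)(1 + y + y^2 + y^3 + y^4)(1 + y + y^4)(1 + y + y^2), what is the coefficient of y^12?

(1 + y + y^2 + y^3 + y^4 + y^5) has coefficients 1,1,1,1,1,1 for degrees 0…5.
(1 - 2y^2) has coefficients 1,0,-2,0,0,0,0,0,0,0,0,0,0 for degrees 0…12.
Multiplying by (1 + y + y^2 + y^3 + y^4) gives running coefficients 1,1,-1,-1,-1,-2,-2,0,0,0,0,0,0 for degrees 0…12.
Multiplying by (1 + y + y^4) gives running coefficients 1,2,0,-2,-1,-2,-5,-3,-1,-2,-2,0,0 for degrees 0…12.
Finally multiplying by (1 + y + y^2), the product of all factors after the first has coefficients 1,3,3,0,-3,-5,-8,-10,-9,-6,-5,-4,-2 for degrees 0…12.
[y^12] = 1·(-2) + 1·(-4) + 1·(-5) + 1·(-6) + 1·(-9) + 1·(-10) = -36.

-36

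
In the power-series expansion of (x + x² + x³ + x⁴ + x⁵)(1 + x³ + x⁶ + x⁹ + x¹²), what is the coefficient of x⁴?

2

(x + x² + x³ + x⁴ + x⁵) has coefficients 0,1,1,1,1 for degrees 0…4.
(1 + x³ + x⁶ + x⁹ + x¹²) has coefficients 1,0,0,1,0 for degrees 0…4.
[x⁴] = 1·1 + 1·0 + 1·0 + 1·1 = 2.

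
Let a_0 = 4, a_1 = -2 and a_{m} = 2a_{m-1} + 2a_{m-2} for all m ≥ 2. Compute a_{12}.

46336

The ordinary generating function has denominator 1 - 2t - 2t^2.
Iterating the recurrence: a_0,…,a_{12} = 4, -2, 4, 4, 16, 40, 112, 304, 832, 2272, 6208, 16960, 46336.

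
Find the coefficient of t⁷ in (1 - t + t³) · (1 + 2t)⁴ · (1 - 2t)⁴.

(1 - t + t³) has coefficients 1,-1,0,1 for degrees 0…3.
(1 + 2t)⁴ has coefficients 1,8,24,32,16,0,0,0 for degrees 0…7.
Finally multiplying by (1 - 2t)⁴, the product of all factors after the first has coefficients 1,0,-16,0,96,0,-256,0 for degrees 0…7.
[t⁷] = 1·0 − 1·(-256) + 1·96 = 352.

352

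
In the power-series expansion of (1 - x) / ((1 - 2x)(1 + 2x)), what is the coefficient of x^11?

-1024

The denominator gives the recurrence a_n = 4a_(n−2) for n ≥ 2; the numerator fixes a_0 = 1, a_1 = -1.
Iterating: 1, -1, 4, -4, 16, -16, 64, -64, 256, -256, 1024, -1024, so a_11 = -1024.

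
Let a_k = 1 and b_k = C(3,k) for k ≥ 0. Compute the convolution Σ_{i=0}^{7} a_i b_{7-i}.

8

Write out a_i and b_{7-i} for i = 0,…,7 and sum the products.
Σ = 1·0 + 1·0 + 1·0 + 1·0 + 1·1 + 1·3 + 1·3 + 1·1 = 8.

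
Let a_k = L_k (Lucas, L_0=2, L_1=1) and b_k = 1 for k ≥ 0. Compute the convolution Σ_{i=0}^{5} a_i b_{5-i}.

Write out a_i and b_{5-i} for i = 0,…,5 and sum the products.
Σ = 2·1 + 1·1 + 3·1 + 4·1 + 7·1 + 11·1 = 28.

28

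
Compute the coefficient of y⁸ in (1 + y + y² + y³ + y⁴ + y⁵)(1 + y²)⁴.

11

(1 + y + y² + y³ + y⁴ + y⁵) has coefficients 1,1,1,1,1,1 for degrees 0…5.
(1 + y²)⁴ has coefficients 1,0,4,0,6,0,4,0,1 for degrees 0…8.
[y⁸] = 1·1 + 1·0 + 1·4 + 1·0 + 1·6 + 1·0 = 11.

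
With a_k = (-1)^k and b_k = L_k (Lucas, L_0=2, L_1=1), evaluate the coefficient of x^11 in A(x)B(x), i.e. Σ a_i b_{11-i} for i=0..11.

120

This is [x^11] in the product of the two ordinary generating functions.
Σ = 1·199 − 1·123 + 1·76 − 1·47 + 1·29 − 1·18 + 1·11 − 1·7 + 1·4 − 1·3 + 1·1 − 1·2 = 120.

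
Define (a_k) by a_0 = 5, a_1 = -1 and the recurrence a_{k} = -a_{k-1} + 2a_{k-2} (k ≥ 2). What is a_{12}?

The ordinary generating function has denominator 1 + y - 2y^2.
Iterating the recurrence: a_0,…,a_{12} = 5, -1, 11, -13, 35, -61, 131, -253, 515, -1021, 2051, -4093, 8195.

8195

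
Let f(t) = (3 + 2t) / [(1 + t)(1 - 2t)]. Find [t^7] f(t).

341

Partial fractions give a closed form: a_n = (1/3)·(-1)^n + (8/3)·2^n.
At n = 7: a_7 = 341.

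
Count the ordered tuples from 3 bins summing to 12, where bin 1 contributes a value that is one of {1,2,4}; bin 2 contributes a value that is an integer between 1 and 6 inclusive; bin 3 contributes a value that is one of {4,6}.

5

The generating function for the choices is (t + t^2 + t^4)·(t + t^2 + t^3 + t^4 + t^5 + t^6)·(t^4 + t^6); the count is [t^12].
(t + t^2 + t^4) has coefficients 0,1,1,0,1 for degrees 0…4.
(t + t^2 + t^3 + t^4 + t^5 + t^6) has coefficients 0,1,1,1,1,1,1,0,0,0,0,0,0 for degrees 0…12.
Finally multiplying by (t^4 + t^6), the product of all factors after the first has coefficients 0,0,0,0,0,1,1,2,2,2,2,1,1 for degrees 0…12.
[t^12] = 1·1 + 1·2 + 1·2 = 5.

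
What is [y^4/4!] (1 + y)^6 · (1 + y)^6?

11880

The EGF product rule gives c_4 = Σ_{k_1+k_2=4} C(4; k_1,k_2) · ∏ g_i(k_i), where (1+y)^6 gives the falling factorial (6)_k; (1+y)^6 gives the falling factorial (6)_k.
g_1(k) for k = 0…4: 1, 6, 30, 120, 360.
g_2(k) for k = 0…4: 1, 6, 30, 120, 360.
c_4 = Σ_k C(4,k)·g_1(k)·g_2(4−k) = 1·1·360 + 4·6·120 + 6·30·30 + 4·120·6 + 1·360·1 = 360 + 2880 + 5400 + 2880 + 360 = 11880.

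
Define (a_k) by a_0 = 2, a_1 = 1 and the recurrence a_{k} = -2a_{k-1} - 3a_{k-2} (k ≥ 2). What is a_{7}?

-47

The ordinary generating function has denominator 1 + 2q + 3q^2.
Iterating the recurrence: a_0,…,a_{7} = 2, 1, -8, 13, -2, -35, 76, -47.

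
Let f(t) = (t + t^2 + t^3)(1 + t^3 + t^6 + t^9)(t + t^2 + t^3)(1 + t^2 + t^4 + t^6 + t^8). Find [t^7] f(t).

8

(t + t^2 + t^3) has coefficients 0,1,1,1 for degrees 0…3.
(1 + t^3 + t^6 + t^9) has coefficients 1,0,0,1,0,0,1,0 for degrees 0…7.
Multiplying by (t + t^2 + t^3) gives running coefficients 0,1,1,1,1,1,1,1 for degrees 0…7.
Finally multiplying by (1 + t^2 + t^4 + t^6 + t^8), the product of all factors after the first has coefficients 0,1,1,2,2,3,3,4 for degrees 0…7.
[t^7] = 1·3 + 1·3 + 1·2 = 8.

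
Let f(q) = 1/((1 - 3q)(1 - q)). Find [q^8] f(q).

Partial fractions give a closed form: a_n = (3/2)·3^n + (-1/2)·1^n.
At n = 8: a_8 = 9841.

9841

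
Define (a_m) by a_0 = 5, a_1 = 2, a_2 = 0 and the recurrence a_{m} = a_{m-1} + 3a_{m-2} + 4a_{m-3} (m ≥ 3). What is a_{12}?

The ordinary generating function has denominator 1 - z - 3z^2 - 4z^3.
Iterating the recurrence: a_0,…,a_{12} = 5, 2, 0, 26, 34, 112, 318, 790, 2192, 5834, 15570, 41840, 111886.

111886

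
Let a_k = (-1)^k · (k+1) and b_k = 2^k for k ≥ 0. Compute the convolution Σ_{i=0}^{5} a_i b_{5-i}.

Write out a_i and b_{5-i} for i = 0,…,5 and sum the products.
Σ = 1·32 − 2·16 + 3·8 − 4·4 + 5·2 − 6·1 = 12.

12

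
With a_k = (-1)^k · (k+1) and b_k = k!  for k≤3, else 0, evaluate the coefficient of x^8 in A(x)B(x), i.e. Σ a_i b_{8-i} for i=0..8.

-21

Write out a_i and b_{8-i} for i = 0,…,8 and sum the products.
Σ = 1·0 − 2·0 + 3·0 − 4·0 + 5·0 − 6·6 + 7·2 − 8·1 + 9·1 = -21.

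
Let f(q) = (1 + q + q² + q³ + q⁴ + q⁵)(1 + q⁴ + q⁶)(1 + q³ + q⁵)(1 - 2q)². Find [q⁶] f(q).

(1 + q + q² + q³ + q⁴ + q⁵) has coefficients 1,1,1,1,1,1 for degrees 0…5.
(1 + q⁴ + q⁶) has coefficients 1,0,0,0,1,0,1 for degrees 0…6.
Multiplying by (1 + q³ + q⁵) gives running coefficients 1,0,0,1,1,1,1 for degrees 0…6.
Finally multiplying by (1 - 2q)², the product of all factors after the first has coefficients 1,-4,4,1,-3,1,1 for degrees 0…6.
[q⁶] = 1·1 + 1·1 + 1·(-3) + 1·1 + 1·4 + 1·(-4) = 0.

0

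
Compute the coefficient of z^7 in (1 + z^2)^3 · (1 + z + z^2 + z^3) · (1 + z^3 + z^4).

(1 + z^2)^3 has coefficients 1,0,3,0,3,0,1 for degrees 0…6.
(1 + z + z^2 + z^3) has coefficients 1,1,1,1,0,0,0,0 for degrees 0…7.
Finally multiplying by (1 + z^3 + z^4), the product of all factors after the first has coefficients 1,1,1,2,2,2,2,1 for degrees 0…7.
[z^7] = 1·1 + 3·2 + 3·2 + 1·1 = 14.

14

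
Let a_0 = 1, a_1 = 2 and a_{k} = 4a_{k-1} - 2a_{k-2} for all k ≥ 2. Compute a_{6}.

The ordinary generating function has denominator 1 - 4x + 2x^2.
Iterating the recurrence: a_0,…,a_{6} = 1, 2, 6, 20, 68, 232, 792.

792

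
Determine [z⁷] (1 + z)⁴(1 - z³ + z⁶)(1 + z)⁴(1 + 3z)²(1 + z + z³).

1379

(1 + z)⁴ has coefficients 1,4,6,4,1 for degrees 0…4.
(1 - z³ + z⁶) has coefficients 1,0,0,-1,0,0,1,0 for degrees 0…7.
Multiplying by (1 + z)⁴ gives running coefficients 1,4,6,3,-3,-6,-3,3 for degrees 0…7.
Multiplying by (1 + 3z)² gives running coefficients 1,10,39,75,69,3,-66,-69 for degrees 0…7.
Finally multiplying by (1 + z + z³), the product of all factors after the first has coefficients 1,11,49,115,154,111,12,-66 for degrees 0…7.
[z⁷] = 1·(-66) + 4·12 + 6·111 + 4·154 + 1·115 = 1379.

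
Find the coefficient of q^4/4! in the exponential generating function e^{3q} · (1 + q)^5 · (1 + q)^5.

The EGF product rule gives c_4 = Σ_{k_1+k_2+k_3=4} C(4; k_1,k_2,k_3) · ∏ g_i(k_i), where e^{3q} gives (3)^k; (1+q)^5 gives the falling factorial (5)_k; (1+q)^5 gives the falling factorial (5)_k.
g_1(k) for k = 0…4: 1, 3, 9, 27, 81.
g_2(k) for k = 0…4: 1, 5, 20, 60, 120.
g_3(k) for k = 0…4: 1, 5, 20, 60, 120.
First combine the last two factors: h(k) = Σ_j C(k,j)·g_2(j)·g_3(k−j) for k = 0…4: 1, 10, 90, 720, 5040.
c_4 = Σ_k C(4,k)·g_1(k)·h(4−k) = 1·1·5040 + 4·3·720 + 6·9·90 + 4·27·10 + 1·81·1 = 5040 + 8640 + 4860 + 1080 + 81 = 19701.

19701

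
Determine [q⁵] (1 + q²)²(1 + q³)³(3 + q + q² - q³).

20

(1 + q²)² has coefficients 1,0,2,0,1 for degrees 0…4.
(1 + q³)³ has coefficients 1,0,0,3,0,0 for degrees 0…5.
Finally multiplying by (3 + q + q² - q³), the product of all factors after the first has coefficients 3,1,1,8,3,3 for degrees 0…5.
[q⁵] = 1·3 + 2·8 + 1·1 = 20.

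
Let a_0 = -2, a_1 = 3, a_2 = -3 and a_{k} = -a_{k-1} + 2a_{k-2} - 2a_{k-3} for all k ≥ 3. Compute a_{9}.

1537

The ordinary generating function has denominator 1 + t - 2t^2 + 2t^3.
Iterating the recurrence: a_0,…,a_{9} = -2, 3, -3, 13, -25, 57, -133, 297, -677, 1537.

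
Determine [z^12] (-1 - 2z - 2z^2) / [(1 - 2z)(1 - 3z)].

-2991019

The denominator gives the recurrence a_n = 5a_(n−1) − 6a_(n−2) for n ≥ 3; the numerator fixes a_0 = -1, a_1 = -7, a_2 = -31.
Iterating: -1, -7, -31, -113, -379, -1217, -3811, -11753, -35899, -108977, -329491, -993593, -2991019, so a_12 = -2991019.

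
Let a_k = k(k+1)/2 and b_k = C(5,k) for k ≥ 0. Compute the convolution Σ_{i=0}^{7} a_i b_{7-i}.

416

Write out a_i and b_{7-i} for i = 0,…,7 and sum the products.
Σ = 0·0 + 1·0 + 3·1 + 6·5 + 10·10 + 15·10 + 21·5 + 28·1 = 416.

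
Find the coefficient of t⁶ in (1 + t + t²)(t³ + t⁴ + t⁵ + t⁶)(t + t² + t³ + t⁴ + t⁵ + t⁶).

6

(1 + t + t²) has coefficients 1,1,1 for degrees 0…2.
(t³ + t⁴ + t⁵ + t⁶) has coefficients 0,0,0,1,1,1,1 for degrees 0…6.
Finally multiplying by (t + t² + t³ + t⁴ + t⁵ + t⁶), the product of all factors after the first has coefficients 0,0,0,0,1,2,3 for degrees 0…6.
[t⁶] = 1·3 + 1·2 + 1·1 = 6.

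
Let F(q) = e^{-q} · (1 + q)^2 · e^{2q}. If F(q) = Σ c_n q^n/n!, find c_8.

73

The EGF product rule gives c_8 = Σ_{k_1+k_2+k_3=8} C(8; k_1,k_2,k_3) · ∏ g_i(k_i), where e^{-q} gives (-1)^k; (1+q)^2 gives the falling factorial (2)_k; e^{2q} gives (2)^k.
g_1(k) for k = 0…8: 1, -1, 1, -1, 1, -1, 1, -1, 1.
g_2(k) for k = 0…8: 1, 2, 2, 0, 0, 0, 0, 0, 0.
g_3(k) for k = 0…8: 1, 2, 4, 8, 16, 32, 64, 128, 256.
First combine the last two factors: h(k) = Σ_j C(k,j)·g_2(j)·g_3(k−j) for k = 0…8: 1, 4, 14, 44, 128, 352, 928, 2368, 5888.
c_8 = Σ_k C(8,k)·g_1(k)·h(8−k) = 1·1·5888 + 8·(-1)·2368 + 28·1·928 + 56·(-1)·352 + 70·1·128 + 56·(-1)·44 + 28·1·14 + 8·(-1)·4 + 1·1·1 = 5888 − 18944 + 25984 − 19712 + 8960 − 2464 + 392 − 32 + 1 = 73.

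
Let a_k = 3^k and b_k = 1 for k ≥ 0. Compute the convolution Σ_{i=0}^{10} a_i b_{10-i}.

Write out a_i and b_{10-i} for i = 0,…,10 and sum the products.
Σ = 1·1 + 3·1 + 9·1 + 27·1 + 81·1 + 243·1 + 729·1 + 2187·1 + 6561·1 + 19683·1 + 59049·1 = 88573.

88573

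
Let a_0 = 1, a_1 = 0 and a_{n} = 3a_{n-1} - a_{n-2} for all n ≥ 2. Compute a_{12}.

-17711

The ordinary generating function has denominator 1 - 3y + y^2.
Iterating the recurrence: a_0,…,a_{12} = 1, 0, -1, -3, -8, -21, -55, -144, -377, -987, -2584, -6765, -17711.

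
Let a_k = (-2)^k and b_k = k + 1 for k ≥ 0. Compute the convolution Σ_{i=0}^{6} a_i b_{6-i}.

31

Write out a_i and b_{6-i} for i = 0,…,6 and sum the products.
Σ = 1·7 − 2·6 + 4·5 − 8·4 + 16·3 − 32·2 + 64·1 = 31.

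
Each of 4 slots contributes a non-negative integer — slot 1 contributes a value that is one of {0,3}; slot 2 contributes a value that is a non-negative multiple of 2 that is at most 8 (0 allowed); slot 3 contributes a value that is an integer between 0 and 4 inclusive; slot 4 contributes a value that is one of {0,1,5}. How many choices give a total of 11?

13

The generating function for the choices is (1 + x³)·(1 + x² + x⁴ + x⁶ + x⁸)·(1 + x + x² + x³ + x⁴)·(1 + x + x⁵); the count is [x¹¹].
(1 + x³) has coefficients 1,0,0,1 for degrees 0…3.
(1 + x² + x⁴ + x⁶ + x⁸) has coefficients 1,0,1,0,1,0,1,0,1,0,0,0 for degrees 0…11.
Multiplying by (1 + x + x² + x³ + x⁴) gives running coefficients 1,1,2,2,3,2,3,2,3,2,2,1 for degrees 0…11.
Finally multiplying by (1 + x + x⁵), the product of all factors after the first has coefficients 1,2,3,4,5,6,6,7,7,8,6,6 for degrees 0…11.
[x¹¹] = 1·6 + 1·7 = 13.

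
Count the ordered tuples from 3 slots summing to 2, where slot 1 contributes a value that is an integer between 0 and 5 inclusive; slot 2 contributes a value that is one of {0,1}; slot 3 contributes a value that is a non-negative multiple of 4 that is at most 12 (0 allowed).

2

The generating function for the choices is (1 + t + t^2 + t^3 + t^4 + t^5)·(1 + t)·(1 + t^4 + t^8 + t^12); the count is [t^2].
(1 + t + t^2 + t^3 + t^4 + t^5) has coefficients 1,1,1 for degrees 0…2.
(1 + t) has coefficients 1,1,0 for degrees 0…2.
Finally multiplying by (1 + t^4 + t^8 + t^12), the product of all factors after the first has coefficients 1,1,0 for degrees 0…2.
[t^2] = 1·0 + 1·1 + 1·1 = 2.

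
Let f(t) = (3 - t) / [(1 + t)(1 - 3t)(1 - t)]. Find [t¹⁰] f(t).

Partial fractions give a closed form: a_n = (1/2)·(-1)^n + (3)·3^n + (-1/2)·1^n.
At n = 10: a_10 = 177147.

177147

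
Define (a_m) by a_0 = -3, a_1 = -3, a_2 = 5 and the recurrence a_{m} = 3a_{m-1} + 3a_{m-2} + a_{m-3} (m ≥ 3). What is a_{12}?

963381

The ordinary generating function has denominator 1 - 3q - 3q^2 - q^3.
Iterating the recurrence: a_0,…,a_{12} = -3, -3, 5, 3, 21, 77, 297, 1143, 4397, 16917, 65085, 250403, 963381.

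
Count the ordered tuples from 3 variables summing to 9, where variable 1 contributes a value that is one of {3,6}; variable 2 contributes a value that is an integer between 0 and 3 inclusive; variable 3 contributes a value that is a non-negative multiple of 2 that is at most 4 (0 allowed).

The generating function for the choices is (y³ + y⁶)·(1 + y + y² + y³)·(1 + y² + y⁴); the count is [y⁹].
(y³ + y⁶) has coefficients 0,0,0,1,0,0,1 for degrees 0…6.
(1 + y + y² + y³) has coefficients 1,1,1,1,0,0,0,0,0,0 for degrees 0…9.
Finally multiplying by (1 + y² + y⁴), the product of all factors after the first has coefficients 1,1,2,2,2,2,1,1,0,0 for degrees 0…9.
[y⁹] = 1·1 + 1·2 = 3.

3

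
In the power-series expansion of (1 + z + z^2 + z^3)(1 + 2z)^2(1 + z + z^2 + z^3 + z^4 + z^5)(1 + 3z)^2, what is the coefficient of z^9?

(1 + z + z^2 + z^3) has coefficients 1,1,1,1 for degrees 0…3.
(1 + 2z)^2 has coefficients 1,4,4,0,0,0,0,0,0,0 for degrees 0…9.
Multiplying by (1 + z + z^2 + z^3 + z^4 + z^5) gives running coefficients 1,5,9,9,9,9,8,4,0,0 for degrees 0…9.
Finally multiplying by (1 + 3z)^2, the product of all factors after the first has coefficients 1,11,48,108,144,144,143,133,96,36 for degrees 0…9.
[z^9] = 1·36 + 1·96 + 1·133 + 1·143 = 408.

408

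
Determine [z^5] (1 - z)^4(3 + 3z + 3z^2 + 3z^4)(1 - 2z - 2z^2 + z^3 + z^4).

-33

(1 - z)^4 has coefficients 1,-4,6,-4,1 for degrees 0…4.
(3 + 3z + 3z^2 + 3z^4) has coefficients 3,3,3,0,3,0 for degrees 0…5.
Finally multiplying by (1 - 2z - 2z^2 + z^3 + z^4), the product of all factors after the first has coefficients 3,-3,-9,-9,3,0 for degrees 0…5.
[z^5] = 1·0 − 4·3 + 6·(-9) − 4·(-9) + 1·(-3) = -33.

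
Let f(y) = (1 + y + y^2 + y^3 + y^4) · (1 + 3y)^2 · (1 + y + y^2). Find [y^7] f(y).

24

(1 + y + y^2 + y^3 + y^4) has coefficients 1,1,1,1,1 for degrees 0…4.
(1 + 3y)^2 has coefficients 1,6,9,0,0,0,0,0 for degrees 0…7.
Finally multiplying by (1 + y + y^2), the product of all factors after the first has coefficients 1,7,16,15,9,0,0,0 for degrees 0…7.
[y^7] = 1·0 + 1·0 + 1·0 + 1·9 + 1·15 = 24.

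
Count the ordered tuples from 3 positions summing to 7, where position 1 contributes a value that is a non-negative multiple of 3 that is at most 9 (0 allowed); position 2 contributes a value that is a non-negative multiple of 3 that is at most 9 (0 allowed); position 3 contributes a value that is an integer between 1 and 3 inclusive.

The generating function for the choices is (1 + y^3 + y^6 + y^9)·(1 + y^3 + y^6 + y^9)·(y + y^2 + y^3); the count is [y^7].
(1 + y^3 + y^6 + y^9) has coefficients 1,0,0,1,0,0,1,0 for degrees 0…7.
(1 + y^3 + y^6 + y^9) has coefficients 1,0,0,1,0,0,1,0 for degrees 0…7.
Finally multiplying by (y + y^2 + y^3), the product of all factors after the first has coefficients 0,1,1,1,1,1,1,1 for degrees 0…7.
[y^7] = 1·1 + 1·1 + 1·1 = 3.

3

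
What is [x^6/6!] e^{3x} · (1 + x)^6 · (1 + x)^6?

4871205

The EGF product rule gives c_6 = Σ_{k_1+k_2+k_3=6} C(6; k_1,k_2,k_3) · ∏ g_i(k_i), where e^{3x} gives (3)^k; (1+x)^6 gives the falling factorial (6)_k; (1+x)^6 gives the falling factorial (6)_k.
g_1(k) for k = 0…6: 1, 3, 9, 27, 81, 243, 729.
g_2(k) for k = 0…6: 1, 6, 30, 120, 360, 720, 720.
g_3(k) for k = 0…6: 1, 6, 30, 120, 360, 720, 720.
First combine the last two factors: h(k) = Σ_j C(k,j)·g_2(j)·g_3(k−j) for k = 0…6: 1, 12, 132, 1320, 11880, 95040, 665280.
c_6 = Σ_k C(6,k)·g_1(k)·h(6−k) = 1·1·665280 + 6·3·95040 + 15·9·11880 + 20·27·1320 + 15·81·132 + 6·243·12 + 1·729·1 = 665280 + 1710720 + 1603800 + 712800 + 160380 + 17496 + 729 = 4871205.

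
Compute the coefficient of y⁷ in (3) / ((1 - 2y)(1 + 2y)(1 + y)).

Partial fractions give a closed form: a_n = (1)·2^n + (3)·(-2)^n + (-1)·(-1)^n.
At n = 7: a_7 = -255.

-255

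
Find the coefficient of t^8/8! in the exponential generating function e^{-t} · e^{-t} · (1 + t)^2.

The EGF product rule gives c_8 = Σ_{k_1+k_2+k_3=8} C(8; k_1,k_2,k_3) · ∏ g_i(k_i), where e^{-t} gives (-1)^k; e^{-t} gives (-1)^k; (1+t)^2 gives the falling factorial (2)_k.
g_1(k) for k = 0…8: 1, -1, 1, -1, 1, -1, 1, -1, 1.
g_2(k) for k = 0…8: 1, -1, 1, -1, 1, -1, 1, -1, 1.
g_3(k) for k = 0…8: 1, 2, 2, 0, 0, 0, 0, 0, 0.
First combine the last two factors: h(k) = Σ_j C(k,j)·g_2(j)·g_3(k−j) for k = 0…8: 1, 1, -1, -1, 5, -11, 19, -29, 41.
c_8 = Σ_k C(8,k)·g_1(k)·h(8−k) = 1·1·41 + 8·(-1)·(-29) + 28·1·19 + 56·(-1)·(-11) + 70·1·5 + 56·(-1)·(-1) + 28·1·(-1) + 8·(-1)·1 + 1·1·1 = 41 + 232 + 532 + 616 + 350 + 56 − 28 − 8 + 1 = 1792.

1792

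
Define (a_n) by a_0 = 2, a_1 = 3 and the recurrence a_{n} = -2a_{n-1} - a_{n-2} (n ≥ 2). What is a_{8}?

-38

The ordinary generating function has denominator 1 + 2z + z^2.
Iterating the recurrence: a_0,…,a_{8} = 2, 3, -8, 13, -18, 23, -28, 33, -38.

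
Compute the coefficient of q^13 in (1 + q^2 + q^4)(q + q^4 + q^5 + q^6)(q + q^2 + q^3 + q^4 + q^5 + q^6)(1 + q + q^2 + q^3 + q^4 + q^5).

46

(1 + q^2 + q^4) has coefficients 1,0,1,0,1 for degrees 0…4.
(q + q^4 + q^5 + q^6) has coefficients 0,1,0,0,1,1,1,0,0,0,0,0,0,0 for degrees 0…13.
Multiplying by (q + q^2 + q^3 + q^4 + q^5 + q^6) gives running coefficients 0,0,1,1,1,2,3,4,3,3,3,2,1,0 for degrees 0…13.
Finally multiplying by (1 + q + q^2 + q^3 + q^4 + q^5), the product of all factors after the first has coefficients 0,0,1,2,3,5,8,12,14,16,18,18,16,12 for degrees 0…13.
[q^13] = 1·12 + 1·18 + 1·16 = 46.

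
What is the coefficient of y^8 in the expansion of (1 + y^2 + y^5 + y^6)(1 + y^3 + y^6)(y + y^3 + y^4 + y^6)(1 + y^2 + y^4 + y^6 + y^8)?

(1 + y^2 + y^5 + y^6) has coefficients 1,0,1,0,0,1,1 for degrees 0…6.
(1 + y^3 + y^6) has coefficients 1,0,0,1,0,0,1,0,0 for degrees 0…8.
Multiplying by (y + y^3 + y^4 + y^6) gives running coefficients 0,1,0,1,2,0,2,2,0 for degrees 0…8.
Finally multiplying by (1 + y^2 + y^4 + y^6 + y^8), the product of all factors after the first has coefficients 0,1,0,2,2,2,4,4,4 for degrees 0…8.
[y^8] = 1·4 + 1·4 + 1·2 + 1·0 = 10.

10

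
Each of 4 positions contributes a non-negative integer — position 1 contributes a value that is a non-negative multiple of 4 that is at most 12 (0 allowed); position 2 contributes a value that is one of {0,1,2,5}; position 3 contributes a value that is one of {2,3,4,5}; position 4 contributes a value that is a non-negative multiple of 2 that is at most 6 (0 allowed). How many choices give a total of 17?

16

The generating function for the choices is (1 + q^4 + q^8 + q^12)·(1 + q + q^2 + q^5)·(q^2 + q^3 + q^4 + q^5)·(1 + q^2 + q^4 + q^6); the count is [q^17].
(1 + q^4 + q^8 + q^12) has coefficients 1,0,0,0,1,0,0,0,1,0,0,0,1 for degrees 0…12.
(1 + q + q^2 + q^5) has coefficients 1,1,1,0,0,1,0,0,0,0,0,0,0,0,0,0,0,0 for degrees 0…17.
Multiplying by (q^2 + q^3 + q^4 + q^5) gives running coefficients 0,0,1,2,3,3,2,2,1,1,1,0,0,0,0,0,0,0 for degrees 0…17.
Finally multiplying by (1 + q^2 + q^4 + q^6), the product of all factors after the first has coefficients 0,0,1,2,4,5,6,7,7,8,7,6,4,3,2,1,1,0 for degrees 0…17.
[q^17] = 1·0 + 1·3 + 1·8 + 1·5 = 16.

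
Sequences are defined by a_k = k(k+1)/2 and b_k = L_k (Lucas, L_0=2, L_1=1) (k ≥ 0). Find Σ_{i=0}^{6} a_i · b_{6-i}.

The convolution is the x^6 coefficient of A(x)B(x).
Σ = 0·18 + 1·11 + 3·7 + 6·4 + 10·3 + 15·1 + 21·2 = 143.

143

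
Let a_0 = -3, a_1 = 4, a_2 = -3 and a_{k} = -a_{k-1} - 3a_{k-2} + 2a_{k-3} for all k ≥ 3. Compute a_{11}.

The ordinary generating function has denominator 1 + z + 3z^2 - 2z^3.
Iterating the recurrence: a_0,…,a_{11} = -3, 4, -3, -15, 32, 7, -133, 176, 237, -1031, 672, 2895.

2895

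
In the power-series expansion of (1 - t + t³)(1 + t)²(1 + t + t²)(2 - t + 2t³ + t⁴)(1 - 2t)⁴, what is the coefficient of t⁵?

(1 - t + t³) has coefficients 1,-1,0,1 for degrees 0…3.
(1 + t)² has coefficients 1,2,1,0,0,0 for degrees 0…5.
Multiplying by (1 + t + t²) gives running coefficients 1,3,4,3,1,0 for degrees 0…5.
Multiplying by (2 - t + 2t³ + t⁴) gives running coefficients 2,5,5,4,6,10 for degrees 0…5.
Finally multiplying by (1 - 2t)⁴, the product of all factors after the first has coefficients 2,-11,13,20,-34,-22 for degrees 0…5.
[t⁵] = 1·(-22) − 1·(-34) + 1·13 = 25.

25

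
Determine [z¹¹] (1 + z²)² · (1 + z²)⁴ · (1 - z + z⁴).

-6

(1 + z²)² has coefficients 1,0,2,0,1 for degrees 0…4.
(1 + z²)⁴ has coefficients 1,0,4,0,6,0,4,0,1,0,0,0 for degrees 0…11.
Finally multiplying by (1 - z + z⁴), the product of all factors after the first has coefficients 1,-1,4,-4,7,-6,8,-4,7,-1,4,0 for degrees 0…11.
[z¹¹] = 1·0 + 2·(-1) + 1·(-4) = -6.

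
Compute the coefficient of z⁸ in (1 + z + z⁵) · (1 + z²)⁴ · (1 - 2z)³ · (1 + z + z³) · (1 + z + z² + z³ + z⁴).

-11

(1 + z + z⁵) has coefficients 1,1,0,0,0,1 for degrees 0…5.
(1 + z²)⁴ has coefficients 1,0,4,0,6,0,4,0,1 for degrees 0…8.
Multiplying by (1 - 2z)³ gives running coefficients 1,-6,16,-32,54,-68,76,-72,49 for degrees 0…8.
Multiplying by (1 + z + z³) gives running coefficients 1,-5,10,-15,16,2,-24,58,-91 for degrees 0…8.
Finally multiplying by (1 + z + z² + z³ + z⁴), the product of all factors after the first has coefficients 1,-4,6,-9,7,8,-11,37,-39 for degrees 0…8.
[z⁸] = 1·(-39) + 1·37 + 1·(-9) = -11.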